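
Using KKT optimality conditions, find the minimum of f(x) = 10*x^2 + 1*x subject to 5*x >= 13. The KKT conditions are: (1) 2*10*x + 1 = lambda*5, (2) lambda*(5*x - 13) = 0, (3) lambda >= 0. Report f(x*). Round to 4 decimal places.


Step 1: Try lambda = 0 (constraint inactive).
x_unc = -1/(2*10) = -0.05
Check: 5*-0.05 = -0.25 < 13 -- violated!
Step 2: Constraint must be active: 5*x = 13
x* = 13/5 = 2.6
lambda = (2*10*2.6 + 1)/5 = 10.6
Step 3: Compute optimal value.
f(x*) = 10*2.6^2 + 1*2.6 = 70.2


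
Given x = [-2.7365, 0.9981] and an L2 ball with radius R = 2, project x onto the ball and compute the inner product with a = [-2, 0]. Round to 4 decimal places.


Step 1: Compute ||x|| (intermediates to 6 decimals).
||x|| = sqrt((-2.7365)^2 + 0.9981^2) = 2.91284
Step 2: Project.
Since ||x|| > R, scale = R/||x|| = 2/2.91284 = 0.686615, proj(x) = scale * x
proj(x) = [-1.878922, 0.68531]
Step 3: Dot product.
a^T * proj(x) = -2*(-1.878922) + 0*0.68531 = 3.7578


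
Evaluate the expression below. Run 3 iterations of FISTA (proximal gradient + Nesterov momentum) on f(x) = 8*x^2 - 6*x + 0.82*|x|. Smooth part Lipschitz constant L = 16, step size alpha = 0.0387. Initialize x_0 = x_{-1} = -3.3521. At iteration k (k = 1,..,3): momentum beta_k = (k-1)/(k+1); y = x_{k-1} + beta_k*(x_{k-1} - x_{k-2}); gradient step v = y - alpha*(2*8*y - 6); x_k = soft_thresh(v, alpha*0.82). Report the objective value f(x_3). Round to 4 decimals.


FISTA on f(x) = 8*x^2 - 6*x + 0.82*|x|
L = 16, alpha = 0.0387
Iteration 1: beta = 0.0, y = -3.3521 + 0.0*(-3.3521 + 3.3521) = -3.3521
  grad(y) = -59.6336, v = y - alpha*grad = -1.0443
  prox(v) = soft_thresh(-1.0443, 0.0317) = -1.0125
Iteration 2: beta = 0.3333, y = -1.0125 + 0.3333*(-1.0125 + 3.3521) = -0.2327
  grad(y) = -9.7231, v = y - alpha*grad = 0.1436
  prox(v) = soft_thresh(0.1436, 0.0317) = 0.1119
Iteration 3: beta = 0.5, y = 0.1119 + 0.5*(0.1119 + 1.0125) = 0.6741
  grad(y) = 4.7849, v = y - alpha*grad = 0.4889
  prox(v) = soft_thresh(0.4889, 0.0317) = 0.4571
f(x_3) = 8*0.4571^2 - 6*0.4571 + 0.82*|0.4571| = -0.6962


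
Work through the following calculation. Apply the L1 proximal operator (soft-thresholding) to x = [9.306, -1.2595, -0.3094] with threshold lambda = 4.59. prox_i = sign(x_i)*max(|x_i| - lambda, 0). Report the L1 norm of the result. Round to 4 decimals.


Soft-thresholding with lambda = 4.59:
prox(9.306) = sign(9.306)*max(|9.306| - 4.59, 0) = 4.716
prox(-1.2595) = sign(-1.2595)*max(|-1.2595| - 4.59, 0) = 0.0
prox(-0.3094) = sign(-0.3094)*max(|-0.3094| - 4.59, 0) = 0.0
prox(x) = [4.716, 0.0, 0.0]
||prox(x)||_1 = 4.716 + 0.0 + 0.0 = 4.716


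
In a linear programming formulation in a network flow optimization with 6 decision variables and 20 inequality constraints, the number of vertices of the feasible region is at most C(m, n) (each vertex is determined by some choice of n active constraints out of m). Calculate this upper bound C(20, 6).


Each vertex corresponds to some choice of n active constraints out of m, so the number of vertices is at most C(m, n) = m! / (n!(m-n)!).
m = 20, n = 6
Numerator: 20 * 19 * 18 * 17 * 16 * 15
Denominator: 6! = 720
C(20, 6) = 38760


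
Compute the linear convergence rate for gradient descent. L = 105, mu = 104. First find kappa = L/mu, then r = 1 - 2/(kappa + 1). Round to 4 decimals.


Step 1: Compute the condition number.
kappa = L/mu = 105/104 = 1.0096
Step 2: Compute the convergence rate.
r = 1 - 2/(kappa + 1) = 1 - 2*mu/(L + mu) = (L - mu)/(L + mu) = 1/209 = 0.0048


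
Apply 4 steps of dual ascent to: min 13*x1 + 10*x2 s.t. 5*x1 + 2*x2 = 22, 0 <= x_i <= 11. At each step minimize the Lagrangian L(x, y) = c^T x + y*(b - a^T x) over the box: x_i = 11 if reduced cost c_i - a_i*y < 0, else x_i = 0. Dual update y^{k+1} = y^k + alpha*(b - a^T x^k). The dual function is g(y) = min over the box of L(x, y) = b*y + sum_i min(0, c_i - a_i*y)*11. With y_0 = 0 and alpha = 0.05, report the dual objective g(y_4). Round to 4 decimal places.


Dual ascent for LP: min 13*x1 + 10*x2, 5*x1 + 2*x2 = 22, 0 <= x_i <= 11
Step 1: y^k = 0.0, reduced costs: (13.0, 10.0)
  x^k = (0.0, 0.0), subgradient = b - a^T x = 22.0
  y^{k+1} = 0.0 + 0.05*22.0 = 1.1
Step 2: y^k = 1.1, reduced costs: (7.5, 7.8)
  x^k = (0.0, 0.0), subgradient = b - a^T x = 22.0
  y^{k+1} = 1.1 + 0.05*22.0 = 2.2
Step 3: y^k = 2.2, reduced costs: (2.0, 5.6)
  x^k = (0.0, 0.0), subgradient = b - a^T x = 22.0
  y^{k+1} = 2.2 + 0.05*22.0 = 3.3
Step 4: y^k = 3.3, reduced costs: (-3.5, 3.4)
  x^k = (11.0, 0.0), subgradient = b - a^T x = -33.0
  y^{k+1} = 3.3 + 0.05*-33.0 = 1.65
Dual objective at y_4 = 1.65: reduced costs (4.75, 6.7), box minimizer x = (0.0, 0.0)
g(y_4) = b*y + (c1 - a1*y)*x1 + (c2 - a2*y)*x2 = 22*1.65 + 4.75*0.0 + 6.7*0.0 = 36.3 + 0.0 + 0.0 = 36.3


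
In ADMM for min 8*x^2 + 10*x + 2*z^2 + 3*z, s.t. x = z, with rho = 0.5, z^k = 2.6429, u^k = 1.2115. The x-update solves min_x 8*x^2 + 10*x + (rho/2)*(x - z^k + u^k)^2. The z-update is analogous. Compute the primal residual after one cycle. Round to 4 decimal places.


ADMM iteration with rho = 0.5, z^k = 2.6429, u^k = 1.2115
Step 1: x-update.
Minimize 8*x^2 + 10*x + (0.5/2)*(x - 2.6429 + 1.2115)^2
FOC: (2*8 + 0.5)*x = -10 + 0.5*(2.6429 - 1.2115)
x^{k+1} = -0.5627
Step 2: z-update.
Minimize 2*z^2 + 3*z + (0.5/2)*(-0.5627 - z + 1.2115)^2
FOC: (2*2 + 0.5)*z = -3 + 0.5*(-0.5627 + 1.2115)
z^{k+1} = -0.5946
Step 3: u-update.
u^{k+1} = 1.2115 - 0.5627 + 0.5946 = 1.2434
Step 4: Primal residual = |-0.5627 + 0.5946| = 0.0319


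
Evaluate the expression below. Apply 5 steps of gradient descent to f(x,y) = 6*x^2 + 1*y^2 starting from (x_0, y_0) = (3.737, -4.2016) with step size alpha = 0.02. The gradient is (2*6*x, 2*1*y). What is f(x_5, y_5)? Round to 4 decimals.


Gradient descent on f(x,y) = 6*x^2 + 1*y^2.
Starting point: (3.737, -4.2016), alpha = 0.02
Step 1: grad_x = 2*6*3.737 = 44.844, grad_y = 2*1*-4.2016 = -8.4032
  x_1 = 3.737 - 0.02*44.844 = 2.8401
  y_1 = -4.2016 - 0.02*-8.4032 = -4.0335
Step 2: grad_x = 2*6*2.8401 = 34.0814, grad_y = 2*1*-4.0335 = -8.0671
  x_2 = 2.8401 - 0.02*34.0814 = 2.1585
  y_2 = -4.0335 - 0.02*-8.0671 = -3.8722
Step 3: grad_x = 2*6*2.1585 = 25.9019, grad_y = 2*1*-3.8722 = -7.7444
  x_3 = 2.1585 - 0.02*25.9019 = 1.6405
  y_3 = -3.8722 - 0.02*-7.7444 = -3.7173
Step 4: grad_x = 2*6*1.6405 = 19.6854, grad_y = 2*1*-3.7173 = -7.4346
  x_4 = 1.6405 - 0.02*19.6854 = 1.2467
  y_4 = -3.7173 - 0.02*-7.4346 = -3.5686
Step 5: grad_x = 2*6*1.2467 = 14.9609, grad_y = 2*1*-3.5686 = -7.1372
  x_5 = 1.2467 - 0.02*14.9609 = 0.9475
  y_5 = -3.5686 - 0.02*-7.1372 = -3.4259
f(0.9475, -3.4259) = 6*0.9475^2 + 1*(-3.4259)^2 = 17.1234


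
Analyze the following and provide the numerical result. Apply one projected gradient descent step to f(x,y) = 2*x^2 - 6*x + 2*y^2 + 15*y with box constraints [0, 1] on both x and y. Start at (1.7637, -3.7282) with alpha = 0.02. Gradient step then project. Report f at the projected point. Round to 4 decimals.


Step 1: Compute gradient at (1.7637, -3.7282).
grad_x = 2*2*1.7637 - 6 = 1.0548
grad_y = 2*2*-3.7282 + 15 = 0.0872
Step 2: Gradient step.
x_raw = 1.7637 - 0.02*1.0548 = 1.7426
y_raw = -3.7282 - 0.02*0.0872 = -3.7299
Step 3: Project onto [0, 1].
x_proj = clip(1.7426) = 1.0
y_proj = clip(-3.7299) = 0.0
Step 4: Evaluate f.
f(1.0, 0.0) = -4.0


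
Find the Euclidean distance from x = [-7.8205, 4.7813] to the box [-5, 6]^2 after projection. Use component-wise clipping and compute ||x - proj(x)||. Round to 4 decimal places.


Project each component onto [-5, 6].
clip(-7.8205) = -5.0, clip(4.7813) = 4.7813
Projection = [-5.0, 4.7813]
Squared diffs: [7.9552, 0.0]
Distance = sqrt(7.9552) = 2.8205


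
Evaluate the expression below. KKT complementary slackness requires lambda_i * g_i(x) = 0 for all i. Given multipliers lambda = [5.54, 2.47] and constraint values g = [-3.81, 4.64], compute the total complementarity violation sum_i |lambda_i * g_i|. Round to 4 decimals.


KKT complementary slackness check:
lambda_1 * g_1 = 5.54 * -3.81 = -21.1074
lambda_2 * g_2 = 2.47 * 4.64 = 11.4608
Total violation = 21.1074 + 11.4608 = 32.5682


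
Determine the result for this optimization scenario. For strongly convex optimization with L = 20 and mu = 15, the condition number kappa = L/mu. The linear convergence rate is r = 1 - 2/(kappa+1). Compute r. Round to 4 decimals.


Step 1: Compute the condition number.
kappa = L/mu = 20/15 = 1.3333
Step 2: Compute the convergence rate.
r = 1 - 2/(kappa + 1) = 1 - 2*mu/(L + mu) = (L - mu)/(L + mu) = 5/35 = 0.1429


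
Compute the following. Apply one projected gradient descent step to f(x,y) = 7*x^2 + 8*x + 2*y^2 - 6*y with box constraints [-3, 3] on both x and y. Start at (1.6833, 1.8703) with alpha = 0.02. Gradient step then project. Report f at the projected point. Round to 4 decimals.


Step 1: Compute gradient at (1.6833, 1.8703).
grad_x = 2*7*1.6833 + 8 = 31.5662
grad_y = 2*2*1.8703 - 6 = 1.4812
Step 2: Gradient step.
x_raw = 1.6833 - 0.02*31.5662 = 1.052
y_raw = 1.8703 - 0.02*1.4812 = 1.8407
Step 3: Project onto [-3, 3].
x_proj = clip(1.052) = 1.052
y_proj = clip(1.8407) = 1.8407
Step 4: Evaluate f.
f(1.052, 1.8407) = 11.8945


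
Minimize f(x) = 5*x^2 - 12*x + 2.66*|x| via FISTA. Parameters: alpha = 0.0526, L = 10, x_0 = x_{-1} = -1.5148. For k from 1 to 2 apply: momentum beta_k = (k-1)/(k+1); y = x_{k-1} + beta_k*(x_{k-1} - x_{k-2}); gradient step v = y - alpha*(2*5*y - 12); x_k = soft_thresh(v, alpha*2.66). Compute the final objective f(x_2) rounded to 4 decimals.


FISTA on f(x) = 5*x^2 - 12*x + 2.66*|x|
L = 10, alpha = 0.0526
Iteration 1: beta = 0.0, y = -1.5148 + 0.0*(-1.5148 + 1.5148) = -1.5148
  grad(y) = -27.148, v = y - alpha*grad = -0.0868
  prox(v) = soft_thresh(-0.0868, 0.1399) = 0.0
Iteration 2: beta = 0.3333, y = 0.0 + 0.3333*(0.0 + 1.5148) = 0.5049
  grad(y) = -6.9507, v = y - alpha*grad = 0.8705
  prox(v) = soft_thresh(0.8705, 0.1399) = 0.7306
f(x_2) = 5*0.7306^2 - 12*0.7306 + 2.66*|0.7306| = -4.155


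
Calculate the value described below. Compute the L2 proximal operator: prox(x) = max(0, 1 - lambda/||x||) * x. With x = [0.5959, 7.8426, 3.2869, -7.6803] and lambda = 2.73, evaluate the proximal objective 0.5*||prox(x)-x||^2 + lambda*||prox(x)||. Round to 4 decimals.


Step 1: Compute ||x||.
||x|| = 11.474
Step 2: Compute scaling factor.
scale = max(0, 1 - 2.73/11.474) = 0.7621
Step 3: prox(x) = [0.4541, 5.9766, 2.5048, -5.8529]
||prox(x)|| = 8.744
Step 4: Proximal objective.
0.5*||prox-x||^2 = 3.7265
lambda*||prox|| = 23.8711
Total = 27.5975


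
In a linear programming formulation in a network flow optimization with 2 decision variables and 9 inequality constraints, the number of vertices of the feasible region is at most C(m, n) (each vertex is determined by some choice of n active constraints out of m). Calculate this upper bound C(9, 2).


Each vertex corresponds to some choice of n active constraints out of m, so the number of vertices is at most C(m, n) = m! / (n!(m-n)!).
m = 9, n = 2
Numerator: 9 * 8
Denominator: 2! = 2
C(9, 2) = 36


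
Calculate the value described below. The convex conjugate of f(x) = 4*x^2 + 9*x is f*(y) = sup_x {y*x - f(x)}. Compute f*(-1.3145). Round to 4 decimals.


f*(y) = sup_x {y*x - a*x^2 - b*x} = sup_x {(y-b)*x - a*x^2}
FOC: (y - b) - 2a*x = 0 => x* = (y - b)/(2a)
x* = (-1.3145 - 9)/(2*4) = -1.2893
f*(-1.3145) = (y-b)^2/(4a) = (-1.3145 - 9)^2/(4*4)
= 106.3889/16 = 6.6493


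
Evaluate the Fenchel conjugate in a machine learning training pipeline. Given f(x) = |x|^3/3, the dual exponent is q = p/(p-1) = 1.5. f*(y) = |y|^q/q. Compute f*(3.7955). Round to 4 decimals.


The conjugate exponent q satisfies 1/p + 1/q = 1.
p = 3, so q = 3/(3 - 1) = 1.5
|y|^q = 3.7955^1.5 = 7.3944
f*(3.7955) = 7.3944 / 1.5 = 4.9296


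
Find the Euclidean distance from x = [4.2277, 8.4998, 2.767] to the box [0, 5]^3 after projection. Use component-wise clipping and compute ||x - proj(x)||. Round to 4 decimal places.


Project each component onto [0, 5].
clip(4.2277) = 4.2277, clip(8.4998) = 5.0, clip(2.767) = 2.767
Projection = [4.2277, 5.0, 2.767]
Squared diffs: [0.0, 12.2486, 0.0]
Distance = sqrt(12.2486) = 3.4998


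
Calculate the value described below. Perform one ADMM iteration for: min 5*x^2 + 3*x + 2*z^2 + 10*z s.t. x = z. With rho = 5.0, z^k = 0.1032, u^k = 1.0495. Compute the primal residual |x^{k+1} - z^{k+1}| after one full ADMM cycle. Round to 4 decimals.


ADMM iteration with rho = 5.0, z^k = 0.1032, u^k = 1.0495
Step 1: x-update.
Minimize 5*x^2 + 3*x + (5.0/2)*(x - 0.1032 + 1.0495)^2
FOC: (2*5 + 5.0)*x = -3 + 5.0*(0.1032 - 1.0495)
x^{k+1} = -0.5154
Step 2: z-update.
Minimize 2*z^2 + 10*z + (5.0/2)*(-0.5154 - z + 1.0495)^2
FOC: (2*2 + 5.0)*z = -10 + 5.0*(-0.5154 + 1.0495)
z^{k+1} = -0.8144
Step 3: u-update.
u^{k+1} = 1.0495 - 0.5154 + 0.8144 = 1.3485
Step 4: Primal residual = |-0.5154 + 0.8144| = 0.299


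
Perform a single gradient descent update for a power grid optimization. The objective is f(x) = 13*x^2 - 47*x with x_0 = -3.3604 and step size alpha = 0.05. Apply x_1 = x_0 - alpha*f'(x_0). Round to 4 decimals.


We compute the gradient at x_0 and apply the update.
f'(x) = 26*x - 47
f'(-3.3604) = 26*-3.3604 - 47 = -134.3704
x_1 = -3.3604 - 0.05*-134.3704 = 3.3581


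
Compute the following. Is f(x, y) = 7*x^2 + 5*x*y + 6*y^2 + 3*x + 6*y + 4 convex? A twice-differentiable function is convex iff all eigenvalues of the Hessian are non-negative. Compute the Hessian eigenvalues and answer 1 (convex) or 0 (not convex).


The Hessian of f(x,y) = 7*x^2 + 5*x*y + 6*y^2 + 3*x + 6*y + 4 is:
H = [[14, 5], [5, 12]]
Trace = 14 + 12 = 26
Determinant = 14*12 - (5)^2 = 143
Discriminant = (26)^2 - 4*143 = 104.0
Eigenvalues: lambda_1 = 7.901, lambda_2 = 18.099
The function is convex.

1


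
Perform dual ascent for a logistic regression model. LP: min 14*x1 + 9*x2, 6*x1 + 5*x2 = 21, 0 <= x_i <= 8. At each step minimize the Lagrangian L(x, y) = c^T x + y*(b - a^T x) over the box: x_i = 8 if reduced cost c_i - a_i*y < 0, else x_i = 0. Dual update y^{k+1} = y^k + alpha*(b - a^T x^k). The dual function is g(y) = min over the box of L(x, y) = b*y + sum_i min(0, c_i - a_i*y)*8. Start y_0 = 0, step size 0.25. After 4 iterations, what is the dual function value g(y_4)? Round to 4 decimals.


Dual ascent for LP: min 14*x1 + 9*x2, 6*x1 + 5*x2 = 21, 0 <= x_i <= 8
Step 1: y^k = 0.0, reduced costs: (14.0, 9.0)
  x^k = (0.0, 0.0), subgradient = b - a^T x = 21.0
  y^{k+1} = 0.0 + 0.25*21.0 = 5.25
Step 2: y^k = 5.25, reduced costs: (-17.5, -17.25)
  x^k = (8.0, 8.0), subgradient = b - a^T x = -67.0
  y^{k+1} = 5.25 + 0.25*-67.0 = -11.5
Step 3: y^k = -11.5, reduced costs: (83.0, 66.5)
  x^k = (0.0, 0.0), subgradient = b - a^T x = 21.0
  y^{k+1} = -11.5 + 0.25*21.0 = -6.25
Step 4: y^k = -6.25, reduced costs: (51.5, 40.25)
  x^k = (0.0, 0.0), subgradient = b - a^T x = 21.0
  y^{k+1} = -6.25 + 0.25*21.0 = -1.0
Dual objective at y_4 = -1.0: reduced costs (20.0, 14.0), box minimizer x = (0.0, 0.0)
g(y_4) = b*y + (c1 - a1*y)*x1 + (c2 - a2*y)*x2 = 21*(-1.0) + 20.0*0.0 + 14.0*0.0 = -21.0 + 0.0 + 0.0 = -21.0


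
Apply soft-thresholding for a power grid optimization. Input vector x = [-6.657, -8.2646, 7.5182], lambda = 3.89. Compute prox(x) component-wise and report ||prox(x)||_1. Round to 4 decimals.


Soft-thresholding with lambda = 3.89:
prox(-6.657) = sign(-6.657)*max(|-6.657| - 3.89, 0) = -2.767
prox(-8.2646) = sign(-8.2646)*max(|-8.2646| - 3.89, 0) = -4.3746
prox(7.5182) = sign(7.5182)*max(|7.5182| - 3.89, 0) = 3.6282
prox(x) = [-2.767, -4.3746, 3.6282]
||prox(x)||_1 = 2.767 + 4.3746 + 3.6282 = 10.7698


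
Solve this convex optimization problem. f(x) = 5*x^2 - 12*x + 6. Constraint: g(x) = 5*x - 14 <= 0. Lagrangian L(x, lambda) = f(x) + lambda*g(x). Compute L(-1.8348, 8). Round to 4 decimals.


Step 1: Evaluate f(x).
f(-1.8348) = 5*(-1.8348)^2 - 12*(-1.8348) + 6 = 44.8501
Step 2: Evaluate g(x).
g(-1.8348) = 5*-1.8348 - 14 = -23.174
Step 3: Compute Lagrangian.
L = 44.8501 + 8*-23.174 = -140.5419


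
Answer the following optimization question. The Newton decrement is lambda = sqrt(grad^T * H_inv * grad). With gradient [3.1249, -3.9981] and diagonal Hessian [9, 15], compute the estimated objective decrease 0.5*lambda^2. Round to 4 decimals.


Step 1: H is diagonal, so H^(-1) * g = [0.3472, -0.2665].
Step 2: g^T H^(-1) g = sum_i g_i^2 / H_ii
  = (3.1249)^2/9 + (-3.9981)^2/15
  = 1.085 + 1.0657 = 2.1507
Step 3: Objective decrease = 0.5 * g^T H^(-1) g = 1.0753


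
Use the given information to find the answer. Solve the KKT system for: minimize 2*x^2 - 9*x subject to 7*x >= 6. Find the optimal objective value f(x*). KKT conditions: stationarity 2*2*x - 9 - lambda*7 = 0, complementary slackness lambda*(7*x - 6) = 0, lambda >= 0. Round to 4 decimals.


Step 1: Try lambda = 0 (constraint inactive).
Stationarity: 2*2*x - 9 = 0
x* = 9/(2*2) = 2.25
Check constraint: 7*2.25 = 15.75 >= 6 -- satisfied.
Step 2: Compute optimal value.
f(x*) = 2*2.25^2 - 9*2.25 = -10.125


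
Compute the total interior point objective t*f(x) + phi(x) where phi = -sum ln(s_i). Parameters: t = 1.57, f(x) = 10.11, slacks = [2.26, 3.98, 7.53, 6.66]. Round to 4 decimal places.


Step 1: Compute log-barrier.
ln values: [0.8154, 1.3813, 2.0189, 1.8961]
phi = -(0.8154 + 1.3813 + 2.0189 + 1.8961) = -6.1117
Step 2: Compute augmented objective.
t*f(x) = 1.57*10.11 = 15.8727
Total = 15.8727 - 6.1117 = 9.761


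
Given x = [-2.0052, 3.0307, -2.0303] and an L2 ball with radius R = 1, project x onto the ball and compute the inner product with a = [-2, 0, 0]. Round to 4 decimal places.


Step 1: Compute ||x|| (intermediates to 6 decimals).
||x|| = sqrt((-2.0052)^2 + 3.0307^2 + (-2.0303)^2) = 4.162702
Step 2: Project.
Since ||x|| > R, scale = R/||x|| = 1/4.162702 = 0.240229, proj(x) = scale * x
proj(x) = [-0.481707, 0.728062, -0.487737]
Step 3: Dot product.
a^T * proj(x) = -2*(-0.481707) + 0*0.728062 + 0*(-0.487737) = 0.9634


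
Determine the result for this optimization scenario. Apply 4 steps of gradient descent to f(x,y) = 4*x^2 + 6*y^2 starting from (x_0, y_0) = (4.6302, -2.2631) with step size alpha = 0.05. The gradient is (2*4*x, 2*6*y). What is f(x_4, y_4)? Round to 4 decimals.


Gradient descent on f(x,y) = 4*x^2 + 6*y^2.
Starting point: (4.6302, -2.2631), alpha = 0.05
Step 1: grad_x = 2*4*4.6302 = 37.0416, grad_y = 2*6*-2.2631 = -27.1572
  x_1 = 4.6302 - 0.05*37.0416 = 2.7781
  y_1 = -2.2631 - 0.05*-27.1572 = -0.9052
Step 2: grad_x = 2*4*2.7781 = 22.225, grad_y = 2*6*-0.9052 = -10.8629
  x_2 = 2.7781 - 0.05*22.225 = 1.6669
  y_2 = -0.9052 - 0.05*-10.8629 = -0.3621
Step 3: grad_x = 2*4*1.6669 = 13.335, grad_y = 2*6*-0.3621 = -4.3452
  x_3 = 1.6669 - 0.05*13.335 = 1.0001
  y_3 = -0.3621 - 0.05*-4.3452 = -0.1448
Step 4: grad_x = 2*4*1.0001 = 8.001, grad_y = 2*6*-0.1448 = -1.7381
  x_4 = 1.0001 - 0.05*8.001 = 0.6001
  y_4 = -0.1448 - 0.05*-1.7381 = -0.0579
f(0.6001, -0.0579) = 4*0.6001^2 + 6*(-0.0579)^2 = 1.4605


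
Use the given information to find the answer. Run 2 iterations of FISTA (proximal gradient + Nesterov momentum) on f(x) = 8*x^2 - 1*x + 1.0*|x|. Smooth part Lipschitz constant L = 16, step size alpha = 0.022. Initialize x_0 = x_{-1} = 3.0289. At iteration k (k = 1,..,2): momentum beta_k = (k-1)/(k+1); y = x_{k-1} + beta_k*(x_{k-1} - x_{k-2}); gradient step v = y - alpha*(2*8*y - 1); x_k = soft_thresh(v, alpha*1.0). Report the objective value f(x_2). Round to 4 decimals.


FISTA on f(x) = 8*x^2 - 1*x + 1.0*|x|
L = 16, alpha = 0.022
Iteration 1: beta = 0.0, y = 3.0289 + 0.0*(3.0289 - 3.0289) = 3.0289
  grad(y) = 47.4624, v = y - alpha*grad = 1.9847
  prox(v) = soft_thresh(1.9847, 0.022) = 1.9627
Iteration 2: beta = 0.3333, y = 1.9627 + 0.3333*(1.9627 - 3.0289) = 1.6073
  grad(y) = 24.7174, v = y - alpha*grad = 1.0636
  prox(v) = soft_thresh(1.0636, 0.022) = 1.0416
f(x_2) = 8*1.0416^2 - 1*1.0416 + 1.0*|1.0416| = 8.6787


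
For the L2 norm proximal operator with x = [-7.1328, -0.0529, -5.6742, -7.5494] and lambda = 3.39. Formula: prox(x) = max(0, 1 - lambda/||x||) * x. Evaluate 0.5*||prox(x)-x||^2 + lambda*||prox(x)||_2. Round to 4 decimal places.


Step 1: Compute ||x||.
||x|| = 11.8351
Step 2: Compute scaling factor.
scale = max(0, 1 - 3.39/11.8351) = 0.7136
Step 3: prox(x) = [-5.0897, -0.0377, -4.0489, -5.387]
||prox(x)|| = 8.4451
Step 4: Proximal objective.
0.5*||prox-x||^2 = 5.7461
lambda*||prox|| = 28.6289
Total = 34.3749


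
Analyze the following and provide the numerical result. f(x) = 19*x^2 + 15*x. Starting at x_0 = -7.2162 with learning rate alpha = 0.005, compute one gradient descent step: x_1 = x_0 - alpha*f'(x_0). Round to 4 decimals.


We compute the gradient at x_0 and apply the update.
f'(x) = 38*x + 15
f'(-7.2162) = 38*-7.2162 + 15 = -259.2156
x_1 = -7.2162 - 0.005*-259.2156 = -5.9201


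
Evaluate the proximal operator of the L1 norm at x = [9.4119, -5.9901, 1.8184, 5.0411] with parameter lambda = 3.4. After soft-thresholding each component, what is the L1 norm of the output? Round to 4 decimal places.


Soft-thresholding with lambda = 3.4:
prox(9.4119) = sign(9.4119)*max(|9.4119| - 3.4, 0) = 6.0119
prox(-5.9901) = sign(-5.9901)*max(|-5.9901| - 3.4, 0) = -2.5901
prox(1.8184) = sign(1.8184)*max(|1.8184| - 3.4, 0) = 0.0
prox(5.0411) = sign(5.0411)*max(|5.0411| - 3.4, 0) = 1.6411
prox(x) = [6.0119, -2.5901, 0.0, 1.6411]
||prox(x)||_1 = 6.0119 + 2.5901 + 0.0 + 1.6411 = 10.2431


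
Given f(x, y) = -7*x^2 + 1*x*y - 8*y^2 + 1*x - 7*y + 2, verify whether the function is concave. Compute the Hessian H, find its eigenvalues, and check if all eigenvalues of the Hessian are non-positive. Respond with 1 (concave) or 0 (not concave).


The Hessian of f(x,y) = -7*x^2 + 1*x*y - 8*y^2 + 1*x - 7*y + 2 is:
H = [[-14, 1], [1, -16]]
Trace = -14 - 16 = -30
Determinant = -14*-16 - (1)^2 = 223
Discriminant = (-30)^2 - 4*223 = 8.0
Eigenvalues: lambda_1 = -16.4142, lambda_2 = -13.5858
The function is concave.

1


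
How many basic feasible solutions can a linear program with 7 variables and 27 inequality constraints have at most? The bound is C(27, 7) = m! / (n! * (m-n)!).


Each vertex corresponds to some choice of n active constraints out of m, so the number of vertices is at most C(m, n) = m! / (n!(m-n)!).
m = 27, n = 7
Numerator: 27 * 26 * 25 * 24 * 23 * 22 * 21
Denominator: 7! = 5040
C(27, 7) = 888030


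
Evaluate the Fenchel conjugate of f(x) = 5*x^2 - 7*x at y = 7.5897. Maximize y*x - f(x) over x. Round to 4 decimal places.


f*(y) = sup_x {y*x - a*x^2 - b*x} = sup_x {(y-b)*x - a*x^2}
FOC: (y - b) - 2a*x = 0 => x* = (y - b)/(2a)
x* = (7.5897 + 7)/(2*5) = 1.459
f*(7.5897) = (y-b)^2/(4a) = (7.5897 + 7)^2/(4*5)
= 212.8593/20 = 10.643


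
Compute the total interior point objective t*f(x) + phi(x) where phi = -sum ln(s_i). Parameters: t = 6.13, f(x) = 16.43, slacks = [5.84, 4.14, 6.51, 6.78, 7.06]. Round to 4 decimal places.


Step 1: Compute log-barrier.
ln values: [1.7647, 1.4207, 1.8733, 1.914, 1.9544]
phi = -(1.7647 + 1.4207 + 1.8733 + 1.914 + 1.9544) = -8.9272
Step 2: Compute augmented objective.
t*f(x) = 6.13*16.43 = 100.7159
Total = 100.7159 - 8.9272 = 91.7887


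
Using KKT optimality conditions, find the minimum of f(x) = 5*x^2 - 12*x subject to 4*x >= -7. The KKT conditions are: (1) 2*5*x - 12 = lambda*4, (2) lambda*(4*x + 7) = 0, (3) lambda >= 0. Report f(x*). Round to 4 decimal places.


Step 1: Try lambda = 0 (constraint inactive).
Stationarity: 2*5*x - 12 = 0
x* = 12/(2*5) = 1.2
Check constraint: 4*1.2 = 4.8 >= -7 -- satisfied.
Step 2: Compute optimal value.
f(x*) = 5*1.2^2 - 12*1.2 = -7.2


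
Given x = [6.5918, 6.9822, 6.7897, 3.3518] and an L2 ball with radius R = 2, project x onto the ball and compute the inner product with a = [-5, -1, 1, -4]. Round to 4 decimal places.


Step 1: Compute ||x|| (intermediates to 6 decimals).
||x|| = sqrt(6.5918^2 + 6.9822^2 + 6.7897^2 + 3.3518^2) = 12.228554
Step 2: Project.
Since ||x|| > R, scale = R/||x|| = 2/12.228554 = 0.163552, proj(x) = scale * x
proj(x) = [1.078102, 1.141953, 1.110469, 0.548194]
Step 3: Dot product.
a^T * proj(x) = -5*1.078102 - 1*1.141953 + 1*1.110469 - 4*0.548194 = -7.6148


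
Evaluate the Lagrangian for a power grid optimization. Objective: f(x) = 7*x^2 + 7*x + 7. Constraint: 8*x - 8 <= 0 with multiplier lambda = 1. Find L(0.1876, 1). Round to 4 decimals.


Step 1: Evaluate f(x).
f(0.1876) = 7*0.1876^2 + 7*0.1876 + 7 = 8.5596
Step 2: Evaluate g(x).
g(0.1876) = 8*0.1876 - 8 = -6.4992
Step 3: Compute Lagrangian.
L = 8.5596 + 1*-6.4992 = 2.0604


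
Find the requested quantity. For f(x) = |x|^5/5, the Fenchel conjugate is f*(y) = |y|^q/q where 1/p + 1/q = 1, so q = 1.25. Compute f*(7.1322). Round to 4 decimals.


The conjugate exponent q satisfies 1/p + 1/q = 1.
p = 5, so q = 5/(5 - 1) = 1.25
|y|^q = 7.1322^1.25 = 11.6555
f*(7.1322) = 11.6555 / 1.25 = 9.3244


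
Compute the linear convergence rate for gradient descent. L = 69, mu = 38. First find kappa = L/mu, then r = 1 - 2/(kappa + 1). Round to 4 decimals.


Step 1: Compute the condition number.
kappa = L/mu = 69/38 = 1.8158
Step 2: Compute the convergence rate.
r = 1 - 2/(kappa + 1) = 1 - 2*mu/(L + mu) = (L - mu)/(L + mu) = 31/107 = 0.2897


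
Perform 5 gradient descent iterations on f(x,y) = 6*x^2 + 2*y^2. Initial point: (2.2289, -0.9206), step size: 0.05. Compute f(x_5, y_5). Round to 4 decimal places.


Gradient descent on f(x,y) = 6*x^2 + 2*y^2.
Starting point: (2.2289, -0.9206), alpha = 0.05
Step 1: grad_x = 2*6*2.2289 = 26.7468, grad_y = 2*2*-0.9206 = -3.6824
  x_1 = 2.2289 - 0.05*26.7468 = 0.8916
  y_1 = -0.9206 - 0.05*-3.6824 = -0.7365
Step 2: grad_x = 2*6*0.8916 = 10.6987, grad_y = 2*2*-0.7365 = -2.9459
  x_2 = 0.8916 - 0.05*10.6987 = 0.3566
  y_2 = -0.7365 - 0.05*-2.9459 = -0.5892
Step 3: grad_x = 2*6*0.3566 = 4.2795, grad_y = 2*2*-0.5892 = -2.3567
  x_3 = 0.3566 - 0.05*4.2795 = 0.1426
  y_3 = -0.5892 - 0.05*-2.3567 = -0.4713
Step 4: grad_x = 2*6*0.1426 = 1.7118, grad_y = 2*2*-0.4713 = -1.8854
  x_4 = 0.1426 - 0.05*1.7118 = 0.0571
  y_4 = -0.4713 - 0.05*-1.8854 = -0.3771
Step 5: grad_x = 2*6*0.0571 = 0.6847, grad_y = 2*2*-0.3771 = -1.5083
  x_5 = 0.0571 - 0.05*0.6847 = 0.0228
  y_5 = -0.3771 - 0.05*-1.5083 = -0.3017
f(0.0228, -0.3017) = 6*0.0228^2 + 2*(-0.3017)^2 = 0.1851


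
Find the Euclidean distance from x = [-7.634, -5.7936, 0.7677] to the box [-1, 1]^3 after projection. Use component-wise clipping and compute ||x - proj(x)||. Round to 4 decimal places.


Project each component onto [-1, 1].
clip(-7.634) = -1.0, clip(-5.7936) = -1.0, clip(0.7677) = 0.7677
Projection = [-1.0, -1.0, 0.7677]
Squared diffs: [44.01, 22.9786, 0.0]
Distance = sqrt(66.9886) = 8.1847


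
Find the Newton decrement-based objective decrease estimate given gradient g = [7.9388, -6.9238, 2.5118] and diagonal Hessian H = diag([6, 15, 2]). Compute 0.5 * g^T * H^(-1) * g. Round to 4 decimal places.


Step 1: H is diagonal, so H^(-1) * g = [1.3231, -0.4616, 1.2559].
Step 2: g^T H^(-1) g = sum_i g_i^2 / H_ii
  = (7.9388)^2/6 + (-6.9238)^2/15 + (2.5118)^2/2
  = 10.5041 + 3.1959 + 3.1546 = 16.8546
Step 3: Objective decrease = 0.5 * g^T H^(-1) g = 8.4273


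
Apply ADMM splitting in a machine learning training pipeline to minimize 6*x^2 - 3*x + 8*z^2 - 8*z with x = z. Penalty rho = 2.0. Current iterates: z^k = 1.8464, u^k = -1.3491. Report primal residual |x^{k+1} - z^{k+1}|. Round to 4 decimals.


ADMM iteration with rho = 2.0, z^k = 1.8464, u^k = -1.3491
Step 1: x-update.
Minimize 6*x^2 - 3*x + (2.0/2)*(x - 1.8464 - 1.3491)^2
FOC: (2*6 + 2.0)*x = 3 + 2.0*(1.8464 + 1.3491)
x^{k+1} = 0.6708
Step 2: z-update.
Minimize 8*z^2 - 8*z + (2.0/2)*(0.6708 - z - 1.3491)^2
FOC: (2*8 + 2.0)*z = 8 + 2.0*(0.6708 - 1.3491)
z^{k+1} = 0.3691
Step 3: u-update.
u^{k+1} = -1.3491 + 0.6708 - 0.3691 = -1.0474
Step 4: Primal residual = |0.6708 - 0.3691| = 0.3017


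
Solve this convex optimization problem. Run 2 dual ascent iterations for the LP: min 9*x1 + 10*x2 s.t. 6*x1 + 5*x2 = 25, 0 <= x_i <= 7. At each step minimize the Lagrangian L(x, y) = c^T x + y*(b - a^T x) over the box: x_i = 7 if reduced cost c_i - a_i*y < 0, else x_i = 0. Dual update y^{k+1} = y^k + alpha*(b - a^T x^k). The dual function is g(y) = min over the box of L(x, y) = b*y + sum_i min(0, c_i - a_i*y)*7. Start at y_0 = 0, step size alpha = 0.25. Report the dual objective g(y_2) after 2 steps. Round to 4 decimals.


Dual ascent for LP: min 9*x1 + 10*x2, 6*x1 + 5*x2 = 25, 0 <= x_i <= 7
Step 1: y^k = 0.0, reduced costs: (9.0, 10.0)
  x^k = (0.0, 0.0), subgradient = b - a^T x = 25.0
  y^{k+1} = 0.0 + 0.25*25.0 = 6.25
Step 2: y^k = 6.25, reduced costs: (-28.5, -21.25)
  x^k = (7.0, 7.0), subgradient = b - a^T x = -52.0
  y^{k+1} = 6.25 + 0.25*-52.0 = -6.75
Dual objective at y_2 = -6.75: reduced costs (49.5, 43.75), box minimizer x = (0.0, 0.0)
g(y_2) = b*y + (c1 - a1*y)*x1 + (c2 - a2*y)*x2 = 25*(-6.75) + 49.5*0.0 + 43.75*0.0 = -168.75 + 0.0 + 0.0 = -168.75


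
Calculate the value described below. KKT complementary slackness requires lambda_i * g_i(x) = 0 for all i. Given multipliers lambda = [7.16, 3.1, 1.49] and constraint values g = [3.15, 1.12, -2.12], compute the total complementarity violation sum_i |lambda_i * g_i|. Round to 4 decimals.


KKT complementary slackness check:
lambda_1 * g_1 = 7.16 * 3.15 = 22.554
lambda_2 * g_2 = 3.1 * 1.12 = 3.472
lambda_3 * g_3 = 1.49 * -2.12 = -3.1588
Total violation = 22.554 + 3.472 + 3.1588 = 29.1848


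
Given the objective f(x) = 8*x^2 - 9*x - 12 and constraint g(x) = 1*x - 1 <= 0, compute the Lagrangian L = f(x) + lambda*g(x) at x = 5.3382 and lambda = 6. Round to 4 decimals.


Step 1: Evaluate f(x).
f(5.3382) = 8*5.3382^2 - 9*5.3382 - 12 = 167.9272
Step 2: Evaluate g(x).
g(5.3382) = 1*5.3382 - 1 = 4.3382
Step 3: Compute Lagrangian.
L = 167.9272 + 6*4.3382 = 193.9564


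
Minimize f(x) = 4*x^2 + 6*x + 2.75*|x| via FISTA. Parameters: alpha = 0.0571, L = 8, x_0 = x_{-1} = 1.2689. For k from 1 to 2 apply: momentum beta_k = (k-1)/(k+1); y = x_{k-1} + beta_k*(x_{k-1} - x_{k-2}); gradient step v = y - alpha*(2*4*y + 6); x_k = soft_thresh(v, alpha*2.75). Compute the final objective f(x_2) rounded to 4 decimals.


FISTA on f(x) = 4*x^2 + 6*x + 2.75*|x|
L = 8, alpha = 0.0571
Iteration 1: beta = 0.0, y = 1.2689 + 0.0*(1.2689 - 1.2689) = 1.2689
  grad(y) = 16.1512, v = y - alpha*grad = 0.3467
  prox(v) = soft_thresh(0.3467, 0.157) = 0.1896
Iteration 2: beta = 0.3333, y = 0.1896 + 0.3333*(0.1896 - 1.2689) = -0.1701
  grad(y) = 4.6391, v = y - alpha*grad = -0.435
  prox(v) = soft_thresh(-0.435, 0.157) = -0.278
f(x_2) = 4*(-0.278)^2 + 6*(-0.278) + 2.75*|-0.278| = -0.5943


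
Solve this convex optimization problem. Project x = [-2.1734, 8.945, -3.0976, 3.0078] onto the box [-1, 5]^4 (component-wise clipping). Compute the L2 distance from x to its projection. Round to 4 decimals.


Project each component onto [-1, 5].
clip(-2.1734) = -1.0, clip(8.945) = 5.0, clip(-3.0976) = -1.0, clip(3.0078) = 3.0078
Projection = [-1.0, 5.0, -1.0, 3.0078]
Squared diffs: [1.3769, 15.563, 4.3999, 0.0]
Distance = sqrt(21.3398) = 4.6195


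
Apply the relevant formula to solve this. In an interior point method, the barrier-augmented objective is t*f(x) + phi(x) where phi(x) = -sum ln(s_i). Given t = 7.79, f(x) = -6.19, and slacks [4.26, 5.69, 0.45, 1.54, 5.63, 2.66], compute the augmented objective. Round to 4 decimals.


Step 1: Compute log-barrier.
ln values: [1.4493, 1.7387, -0.7985, 0.4318, 1.7281, 0.9783]
phi = -(1.4493 + 1.7387 - 0.7985 + 0.4318 + 1.7281 + 0.9783) = -5.5277
Step 2: Compute augmented objective.
t*f(x) = 7.79*-6.19 = -48.2201
Total = -48.2201 - 5.5277 = -53.7478


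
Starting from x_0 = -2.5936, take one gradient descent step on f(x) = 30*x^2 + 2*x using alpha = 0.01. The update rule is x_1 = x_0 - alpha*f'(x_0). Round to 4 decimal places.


We compute the gradient at x_0 and apply the update.
f'(x) = 60*x + 2
f'(-2.5936) = 60*-2.5936 + 2 = -153.616
x_1 = -2.5936 - 0.01*-153.616 = -1.0574


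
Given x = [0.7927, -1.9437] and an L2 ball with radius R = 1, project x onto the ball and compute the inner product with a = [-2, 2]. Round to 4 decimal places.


Step 1: Compute ||x|| (intermediates to 6 decimals).
||x|| = sqrt(0.7927^2 + (-1.9437)^2) = 2.099129
Step 2: Project.
Since ||x|| > R, scale = R/||x|| = 1/2.099129 = 0.476388, proj(x) = scale * x
proj(x) = [0.377633, -0.925955]
Step 3: Dot product.
a^T * proj(x) = -2*0.377633 + 2*(-0.925955) = -2.6072


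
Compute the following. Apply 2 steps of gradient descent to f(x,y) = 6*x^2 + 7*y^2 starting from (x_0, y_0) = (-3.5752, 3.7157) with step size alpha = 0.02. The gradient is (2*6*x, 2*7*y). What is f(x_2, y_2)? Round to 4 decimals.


Gradient descent on f(x,y) = 6*x^2 + 7*y^2.
Starting point: (-3.5752, 3.7157), alpha = 0.02
Step 1: grad_x = 2*6*-3.5752 = -42.9024, grad_y = 2*7*3.7157 = 52.0198
  x_1 = -3.5752 - 0.02*-42.9024 = -2.7172
  y_1 = 3.7157 - 0.02*52.0198 = 2.6753
Step 2: grad_x = 2*6*-2.7172 = -32.6058, grad_y = 2*7*2.6753 = 37.4543
  x_2 = -2.7172 - 0.02*-32.6058 = -2.065
  y_2 = 2.6753 - 0.02*37.4543 = 1.9262
f(-2.065, 1.9262) = 6*(-2.065)^2 + 7*1.9262^2 = 51.5585


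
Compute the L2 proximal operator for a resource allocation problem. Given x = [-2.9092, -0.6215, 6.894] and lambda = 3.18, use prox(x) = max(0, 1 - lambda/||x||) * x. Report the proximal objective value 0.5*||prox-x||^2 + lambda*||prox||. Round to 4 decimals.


Step 1: Compute ||x||.
||x|| = 7.5085
Step 2: Compute scaling factor.
scale = max(0, 1 - 3.18/7.5085) = 0.5765
Step 3: prox(x) = [-1.6771, -0.3583, 3.9742]
||prox(x)|| = 4.3285
Step 4: Proximal objective.
0.5*||prox-x||^2 = 5.0562
lambda*||prox|| = 13.7646
Total = 18.8207


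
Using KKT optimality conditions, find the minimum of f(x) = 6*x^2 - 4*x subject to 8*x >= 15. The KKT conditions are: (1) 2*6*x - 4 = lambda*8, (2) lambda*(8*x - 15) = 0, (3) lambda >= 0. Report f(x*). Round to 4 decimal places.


Step 1: Try lambda = 0 (constraint inactive).
x_unc = 4/(2*6) = 0.3333
Check: 8*0.3333 = 2.6664 < 15 -- violated!
Step 2: Constraint must be active: 8*x = 15
x* = 15/8 = 1.875
lambda = (2*6*1.875 - 4)/8 = 2.3125
Step 3: Compute optimal value.
f(x*) = 6*1.875^2 - 4*1.875 = 13.5938


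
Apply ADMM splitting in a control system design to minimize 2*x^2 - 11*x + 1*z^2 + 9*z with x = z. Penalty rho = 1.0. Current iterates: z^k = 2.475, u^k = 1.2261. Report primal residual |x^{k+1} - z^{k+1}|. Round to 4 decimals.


ADMM iteration with rho = 1.0, z^k = 2.475, u^k = 1.2261
Step 1: x-update.
Minimize 2*x^2 - 11*x + (1.0/2)*(x - 2.475 + 1.2261)^2
FOC: (2*2 + 1.0)*x = 11 + 1.0*(2.475 - 1.2261)
x^{k+1} = 2.4498
Step 2: z-update.
Minimize 1*z^2 + 9*z + (1.0/2)*(2.4498 - z + 1.2261)^2
FOC: (2*1 + 1.0)*z = -9 + 1.0*(2.4498 + 1.2261)
z^{k+1} = -1.7747
Step 3: u-update.
u^{k+1} = 1.2261 + 2.4498 + 1.7747 = 5.4506
Step 4: Primal residual = |2.4498 + 1.7747| = 4.2245


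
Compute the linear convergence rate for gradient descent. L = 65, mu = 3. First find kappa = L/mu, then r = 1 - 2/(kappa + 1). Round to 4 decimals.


Step 1: Compute the condition number.
kappa = L/mu = 65/3 = 21.6667
Step 2: Compute the convergence rate.
r = 1 - 2/(kappa + 1) = 1 - 2*mu/(L + mu) = (L - mu)/(L + mu) = 62/68 = 0.9118


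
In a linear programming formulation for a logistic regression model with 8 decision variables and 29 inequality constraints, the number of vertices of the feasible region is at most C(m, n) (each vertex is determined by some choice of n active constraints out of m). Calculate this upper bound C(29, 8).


Each vertex corresponds to some choice of n active constraints out of m, so the number of vertices is at most C(m, n) = m! / (n!(m-n)!).
m = 29, n = 8
Numerator: 29 * 28 * 27 * 26 * 25 * 24 * 23 * 22
Denominator: 8! = 40320
C(29, 8) = 4292145


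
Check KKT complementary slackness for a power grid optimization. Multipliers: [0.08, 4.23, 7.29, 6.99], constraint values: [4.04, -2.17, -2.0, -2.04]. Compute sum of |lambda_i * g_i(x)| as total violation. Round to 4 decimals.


KKT complementary slackness check:
lambda_1 * g_1 = 0.08 * 4.04 = 0.3232
lambda_2 * g_2 = 4.23 * -2.17 = -9.1791
lambda_3 * g_3 = 7.29 * -2.0 = -14.58
lambda_4 * g_4 = 6.99 * -2.04 = -14.2596
Total violation = 0.3232 + 9.1791 + 14.58 + 14.2596 = 38.3419


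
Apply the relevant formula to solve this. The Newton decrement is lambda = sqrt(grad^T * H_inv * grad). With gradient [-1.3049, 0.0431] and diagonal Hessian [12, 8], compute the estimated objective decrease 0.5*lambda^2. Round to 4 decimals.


Step 1: H is diagonal, so H^(-1) * g = [-0.1087, 0.0054].
Step 2: g^T H^(-1) g = sum_i g_i^2 / H_ii
  = (-1.3049)^2/12 + (0.0431)^2/8
  = 0.1419 + 0.0002 = 0.1421
Step 3: Objective decrease = 0.5 * g^T H^(-1) g = 0.0711


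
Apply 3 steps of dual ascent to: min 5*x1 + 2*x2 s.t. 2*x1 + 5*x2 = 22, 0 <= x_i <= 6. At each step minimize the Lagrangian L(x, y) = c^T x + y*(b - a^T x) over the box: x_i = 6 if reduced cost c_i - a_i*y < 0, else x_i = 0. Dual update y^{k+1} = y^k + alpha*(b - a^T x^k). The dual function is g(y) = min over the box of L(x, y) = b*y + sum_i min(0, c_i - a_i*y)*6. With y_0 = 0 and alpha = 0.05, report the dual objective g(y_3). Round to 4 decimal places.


Dual ascent for LP: min 5*x1 + 2*x2, 2*x1 + 5*x2 = 22, 0 <= x_i <= 6
Step 1: y^k = 0.0, reduced costs: (5.0, 2.0)
  x^k = (0.0, 0.0), subgradient = b - a^T x = 22.0
  y^{k+1} = 0.0 + 0.05*22.0 = 1.1
Step 2: y^k = 1.1, reduced costs: (2.8, -3.5)
  x^k = (0.0, 6.0), subgradient = b - a^T x = -8.0
  y^{k+1} = 1.1 + 0.05*-8.0 = 0.7
Step 3: y^k = 0.7, reduced costs: (3.6, -1.5)
  x^k = (0.0, 6.0), subgradient = b - a^T x = -8.0
  y^{k+1} = 0.7 + 0.05*-8.0 = 0.3
Dual objective at y_3 = 0.3: reduced costs (4.4, 0.5), box minimizer x = (0.0, 0.0)
g(y_3) = b*y + (c1 - a1*y)*x1 + (c2 - a2*y)*x2 = 22*0.3 + 4.4*0.0 + 0.5*0.0 = 6.6 + 0.0 + 0.0 = 6.6


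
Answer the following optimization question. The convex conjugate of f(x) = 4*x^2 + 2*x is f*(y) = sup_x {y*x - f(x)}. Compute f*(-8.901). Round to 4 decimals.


f*(y) = sup_x {y*x - a*x^2 - b*x} = sup_x {(y-b)*x - a*x^2}
FOC: (y - b) - 2a*x = 0 => x* = (y - b)/(2a)
x* = (-8.901 - 2)/(2*4) = -1.3626
f*(-8.901) = (y-b)^2/(4a) = (-8.901 - 2)^2/(4*4)
= 118.8318/16 = 7.427


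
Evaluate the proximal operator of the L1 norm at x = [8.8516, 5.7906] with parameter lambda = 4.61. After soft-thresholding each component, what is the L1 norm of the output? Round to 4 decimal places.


Soft-thresholding with lambda = 4.61:
prox(8.8516) = sign(8.8516)*max(|8.8516| - 4.61, 0) = 4.2416
prox(5.7906) = sign(5.7906)*max(|5.7906| - 4.61, 0) = 1.1806
prox(x) = [4.2416, 1.1806]
||prox(x)||_1 = 4.2416 + 1.1806 = 5.4222


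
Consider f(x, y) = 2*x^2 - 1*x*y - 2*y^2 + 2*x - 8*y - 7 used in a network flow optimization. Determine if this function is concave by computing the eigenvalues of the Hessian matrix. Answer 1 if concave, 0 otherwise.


The Hessian of f(x,y) = 2*x^2 - 1*x*y - 2*y^2 + 2*x - 8*y - 7 is:
H = [[4, -1], [-1, -4]]
Trace = 4 - 4 = 0
Determinant = 4*-4 - (-1)^2 = -17
Discriminant = (0)^2 - 4*-17 = 68.0
Eigenvalues: lambda_1 = -4.1231, lambda_2 = 4.1231
The function is not concave.

0


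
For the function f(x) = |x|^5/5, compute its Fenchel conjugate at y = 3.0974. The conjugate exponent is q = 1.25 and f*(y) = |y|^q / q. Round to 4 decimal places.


The conjugate exponent q satisfies 1/p + 1/q = 1.
p = 5, so q = 5/(5 - 1) = 1.25
|y|^q = 3.0974^1.25 = 4.1091
f*(3.0974) = 4.1091 / 1.25 = 3.2873


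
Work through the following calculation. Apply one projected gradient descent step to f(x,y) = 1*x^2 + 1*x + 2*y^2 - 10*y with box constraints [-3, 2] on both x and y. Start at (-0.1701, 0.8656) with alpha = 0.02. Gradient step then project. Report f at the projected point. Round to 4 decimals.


Step 1: Compute gradient at (-0.1701, 0.8656).
grad_x = 2*1*-0.1701 + 1 = 0.6598
grad_y = 2*2*0.8656 - 10 = -6.5376
Step 2: Gradient step.
x_raw = -0.1701 - 0.02*0.6598 = -0.1833
y_raw = 0.8656 - 0.02*-6.5376 = 0.9964
Step 3: Project onto [-3, 2].
x_proj = clip(-0.1833) = -0.1833
y_proj = clip(0.9964) = 0.9964
Step 4: Evaluate f.
f(-0.1833, 0.9964) = -8.1278


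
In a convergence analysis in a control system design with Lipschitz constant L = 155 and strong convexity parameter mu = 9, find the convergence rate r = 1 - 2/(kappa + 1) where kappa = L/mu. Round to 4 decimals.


Step 1: Compute the condition number.
kappa = L/mu = 155/9 = 17.2222
Step 2: Compute the convergence rate.
r = 1 - 2/(kappa + 1) = 1 - 2*mu/(L + mu) = (L - mu)/(L + mu) = 146/164 = 0.8902
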